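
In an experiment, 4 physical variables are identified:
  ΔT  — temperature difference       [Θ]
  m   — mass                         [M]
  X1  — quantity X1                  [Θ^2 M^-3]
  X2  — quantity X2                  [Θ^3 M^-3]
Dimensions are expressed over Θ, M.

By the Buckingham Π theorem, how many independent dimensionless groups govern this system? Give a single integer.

2

Exponent matrix [Θ,M] × [ΔT,m,X1,X2]:
  Θ: [ 1  0  2  3]
  M: [ 0  1 -3 -3]
Echelon form has 2 nonzero rows (pivots: ΔT,m)
n=4, r=2 ⇒ 2 dimensionless groups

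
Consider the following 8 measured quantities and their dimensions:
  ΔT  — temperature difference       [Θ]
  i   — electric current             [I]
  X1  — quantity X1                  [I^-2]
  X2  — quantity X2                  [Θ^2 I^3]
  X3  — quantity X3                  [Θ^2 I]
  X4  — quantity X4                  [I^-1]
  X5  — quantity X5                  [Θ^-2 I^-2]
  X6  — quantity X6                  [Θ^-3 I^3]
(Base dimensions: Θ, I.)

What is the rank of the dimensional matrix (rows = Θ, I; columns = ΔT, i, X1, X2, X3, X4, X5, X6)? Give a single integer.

Exponent matrix [Θ,I] × [ΔT,i,X1,X2,X3,X4,X5,X6]:
  Θ: [ 1  0  0  2  2  0 -2 -3]
  I: [ 0  1 -2  3  1 -1 -2  3]
RREF → pivots at {ΔT,i} ⇒ r = 2

2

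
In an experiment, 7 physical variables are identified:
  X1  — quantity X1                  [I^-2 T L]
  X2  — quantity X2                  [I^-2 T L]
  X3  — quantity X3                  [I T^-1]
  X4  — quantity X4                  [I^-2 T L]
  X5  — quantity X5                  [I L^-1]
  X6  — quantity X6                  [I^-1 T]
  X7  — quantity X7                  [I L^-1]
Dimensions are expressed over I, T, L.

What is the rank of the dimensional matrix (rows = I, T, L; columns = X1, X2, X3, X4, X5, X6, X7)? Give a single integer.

2

Write exponents as rows I,T,L / cols X1,X2,X3,X4,X5,X6,X7:
  I: [-2 -2  1 -2  1 -1  1]
  T: [ 1  1 -1  1  0  1  0]
  L: [ 1  1  0  1 -1  0 -1]
Echelon form has 2 nonzero rows (pivots: X1,X3)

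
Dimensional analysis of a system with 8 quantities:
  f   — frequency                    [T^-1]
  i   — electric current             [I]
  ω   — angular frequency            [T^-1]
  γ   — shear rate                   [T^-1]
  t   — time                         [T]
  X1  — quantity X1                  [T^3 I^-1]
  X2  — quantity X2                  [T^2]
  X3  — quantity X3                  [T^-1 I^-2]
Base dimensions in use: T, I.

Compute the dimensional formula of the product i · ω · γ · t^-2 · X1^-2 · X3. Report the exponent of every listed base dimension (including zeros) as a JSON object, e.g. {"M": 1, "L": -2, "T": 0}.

{"T": -11, "I": 1}

Dimensional matrix (T×I by f×i×ω×γ×t×X1×X2×X3):
  T: [-1  0 -1 -1  1  3  2 -1]
  I: [ 0  1  0  0  0 -1  0 -2]
  [T]: (1)·0+(1)·-1+(1)·-1+(-2)·1+(-2)·3+(1)·-1 = -11
  [I]: (1)·1+(1)·0+(1)·0+(-2)·0+(-2)·-1+(1)·-2 = 1
⇒ T^-11 I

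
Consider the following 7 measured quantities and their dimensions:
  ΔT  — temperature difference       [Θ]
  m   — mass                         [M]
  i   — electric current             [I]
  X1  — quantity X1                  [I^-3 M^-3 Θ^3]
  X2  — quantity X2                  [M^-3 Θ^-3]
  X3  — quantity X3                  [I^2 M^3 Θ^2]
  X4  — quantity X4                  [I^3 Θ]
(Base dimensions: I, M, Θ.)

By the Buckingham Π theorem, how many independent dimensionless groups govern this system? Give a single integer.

4

Write exponents as rows I,M,Θ / cols ΔT,m,i,X1,X2,X3,X4:
  I: [ 0  0  1 -3  0  2  3]
  M: [ 0  1  0 -3 -3  3  0]
  Θ: [ 1  0  0  3 -3  2  1]
Row reduction gives pivot columns ΔT,m,i; rank = 3
n=7, r=3 ⇒ 4 dimensionless groups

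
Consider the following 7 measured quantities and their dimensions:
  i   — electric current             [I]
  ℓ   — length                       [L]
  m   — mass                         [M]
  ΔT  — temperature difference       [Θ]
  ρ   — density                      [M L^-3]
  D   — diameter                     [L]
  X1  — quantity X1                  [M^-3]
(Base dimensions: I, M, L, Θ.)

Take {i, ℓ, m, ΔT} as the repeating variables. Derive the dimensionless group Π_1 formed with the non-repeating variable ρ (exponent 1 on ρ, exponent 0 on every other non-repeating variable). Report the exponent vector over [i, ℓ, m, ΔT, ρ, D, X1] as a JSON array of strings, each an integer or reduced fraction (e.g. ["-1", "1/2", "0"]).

["0", "3", "-1", "0", "1", "0", "0"]

Write exponents as rows I,M,L,Θ / cols i,ℓ,m,ΔT,ρ,D,X1:
  I: [ 1  0  0  0  0  0  0]
  M: [ 0  0  1  0  1  0 -3]
  L: [ 0  1  0  0 -3  1  0]
  Θ: [ 0  0  0  1  0  0  0]
Row reduction gives pivot columns i,ℓ,m,ΔT; rank = 4
Pivot set = {i,ℓ,m,ΔT}, free = {ρ,D,X1}
RREF:
  r0: [   1    0    0    0    0    0    0]
  r1: [   0    1    0    0   -3    1    0]
  r2: [   0    0    1    0    1    0   -3]
  r3: [   0    0    0    1    0    0    0]
Fix exponent of ρ at 1, D at 0, X1 at 0; solve each RREF row for its pivot's exponent:
  r0: exp(i) + (0)·1 = 0 ⇒ exp(i) = 0
  r1: exp(ℓ) + (-3)·1 = 0 ⇒ exp(ℓ) = 3
  r2: exp(m) + (1)·1 = 0 ⇒ exp(m) = -1
  r3: exp(ΔT) + (0)·1 = 0 ⇒ exp(ΔT) = 0
Π_1 = ℓ^3 · m^-1 · ρ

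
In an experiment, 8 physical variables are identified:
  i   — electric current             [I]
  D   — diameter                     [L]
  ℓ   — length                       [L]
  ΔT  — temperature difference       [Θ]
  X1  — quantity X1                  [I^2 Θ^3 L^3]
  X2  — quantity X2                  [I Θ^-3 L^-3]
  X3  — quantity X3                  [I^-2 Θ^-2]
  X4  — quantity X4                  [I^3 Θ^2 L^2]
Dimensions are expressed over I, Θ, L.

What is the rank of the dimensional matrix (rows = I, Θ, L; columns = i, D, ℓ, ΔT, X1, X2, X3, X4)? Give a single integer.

3

Write exponents as rows I,Θ,L / cols i,D,ℓ,ΔT,X1,X2,X3,X4:
  I: [ 1  0  0  0  2  1 -2  3]
  Θ: [ 0  0  0  1  3 -3 -2  2]
  L: [ 0  1  1  0  3 -3  0  2]
Row reduction gives pivot columns i,D,ΔT; rank = 3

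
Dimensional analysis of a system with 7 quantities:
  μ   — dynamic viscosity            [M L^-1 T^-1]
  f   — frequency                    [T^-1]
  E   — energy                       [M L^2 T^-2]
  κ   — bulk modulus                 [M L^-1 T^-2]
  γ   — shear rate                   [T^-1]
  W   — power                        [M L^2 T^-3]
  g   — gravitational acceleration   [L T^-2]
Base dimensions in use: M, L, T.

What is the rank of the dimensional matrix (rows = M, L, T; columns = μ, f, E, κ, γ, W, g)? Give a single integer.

Exponent matrix [M,L,T] × [μ,f,E,κ,γ,W,g]:
  M: [ 1  0  1  1  0  1  0]
  L: [-1  0  2 -1  0  2  1]
  T: [-1 -1 -2 -2 -1 -3 -2]
Row reduction gives pivot columns μ,f,E; rank = 3

3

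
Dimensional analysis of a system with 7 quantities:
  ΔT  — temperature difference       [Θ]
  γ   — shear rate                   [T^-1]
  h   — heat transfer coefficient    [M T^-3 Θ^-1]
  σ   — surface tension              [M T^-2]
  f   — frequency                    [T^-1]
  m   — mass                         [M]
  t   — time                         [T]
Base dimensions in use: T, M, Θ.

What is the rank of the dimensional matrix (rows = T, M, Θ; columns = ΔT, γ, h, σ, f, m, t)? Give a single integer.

3

Dimensional matrix (T×M×Θ by ΔT×γ×h×σ×f×m×t):
  T: [ 0 -1 -3 -2 -1  0  1]
  M: [ 0  0  1  1  0  1  0]
  Θ: [ 1  0 -1  0  0  0  0]
Row reduction gives pivot columns ΔT,γ,h; rank = 3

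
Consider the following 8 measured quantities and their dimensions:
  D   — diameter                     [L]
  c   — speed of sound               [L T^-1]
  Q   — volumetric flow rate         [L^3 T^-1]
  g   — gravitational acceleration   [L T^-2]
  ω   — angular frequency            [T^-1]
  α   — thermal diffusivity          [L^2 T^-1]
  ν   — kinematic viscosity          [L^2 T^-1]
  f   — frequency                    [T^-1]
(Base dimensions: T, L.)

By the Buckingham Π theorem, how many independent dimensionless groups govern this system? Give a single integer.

6

Dimensional matrix (T×L by D×c×Q×g×ω×α×ν×f):
  T: [ 0 -1 -1 -2 -1 -1 -1 -1]
  L: [ 1  1  3  1  0  2  2  0]
Row reduction gives pivot columns D,c; rank = 2
Π count = n − r = 8 − 2 = 6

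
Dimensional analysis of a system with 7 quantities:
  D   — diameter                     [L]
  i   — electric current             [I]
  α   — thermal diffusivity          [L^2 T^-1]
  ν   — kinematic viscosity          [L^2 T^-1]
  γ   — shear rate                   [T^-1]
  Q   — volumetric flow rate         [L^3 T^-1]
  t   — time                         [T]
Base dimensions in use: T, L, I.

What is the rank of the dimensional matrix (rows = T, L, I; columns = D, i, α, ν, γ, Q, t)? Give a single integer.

Exponent matrix [T,L,I] × [D,i,α,ν,γ,Q,t]:
  T: [ 0  0 -1 -1 -1 -1  1]
  L: [ 1  0  2  2  0  3  0]
  I: [ 0  1  0  0  0  0  0]
Echelon form has 3 nonzero rows (pivots: D,i,α)

3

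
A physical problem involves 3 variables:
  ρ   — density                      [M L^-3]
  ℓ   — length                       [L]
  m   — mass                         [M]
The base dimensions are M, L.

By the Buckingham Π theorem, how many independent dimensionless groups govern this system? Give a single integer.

1

Dimensional matrix (M×L by ρ×ℓ×m):
  M: [ 1  0  1]
  L: [-3  1  0]
RREF → pivots at {ρ,ℓ} ⇒ r = 2
n=3, r=2 ⇒ 1 dimensionless group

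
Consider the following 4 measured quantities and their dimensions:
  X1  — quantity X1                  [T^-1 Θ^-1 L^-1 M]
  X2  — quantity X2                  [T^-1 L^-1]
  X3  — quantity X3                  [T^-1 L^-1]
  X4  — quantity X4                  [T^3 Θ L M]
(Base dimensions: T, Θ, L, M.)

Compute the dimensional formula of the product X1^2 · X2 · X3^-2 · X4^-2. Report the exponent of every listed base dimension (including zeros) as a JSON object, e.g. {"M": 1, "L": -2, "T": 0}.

Write exponents as rows T,Θ,L,M / cols X1,X2,X3,X4:
  T: [-1 -1 -1  3]
  Θ: [-1  0  0  1]
  L: [-1 -1 -1  1]
  M: [ 1  0  0  1]
  [T]: (2)·-1+(1)·-1+(-2)·-1+(-2)·3 = -7
  [Θ]: (2)·-1+(1)·0+(-2)·0+(-2)·1 = -4
  [L]: (2)·-1+(1)·-1+(-2)·-1+(-2)·1 = -3
  [M]: (2)·1+(1)·0+(-2)·0+(-2)·1 = 0
⇒ T^-7 Θ^-4 L^-3

{"T": -7, "Θ": -4, "L": -3, "M": 0}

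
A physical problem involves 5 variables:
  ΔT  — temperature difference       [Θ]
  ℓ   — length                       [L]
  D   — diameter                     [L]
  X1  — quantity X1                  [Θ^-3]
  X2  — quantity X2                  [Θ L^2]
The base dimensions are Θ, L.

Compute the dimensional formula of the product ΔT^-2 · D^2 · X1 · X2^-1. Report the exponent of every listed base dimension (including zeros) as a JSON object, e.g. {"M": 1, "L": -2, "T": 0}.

Exponent matrix [Θ,L] × [ΔT,ℓ,D,X1,X2]:
  Θ: [ 1  0  0 -3  1]
  L: [ 0  1  1  0  2]
  [Θ]: (-2)·1+(2)·0+(1)·-3+(-1)·1 = -6
  [L]: (-2)·0+(2)·1+(1)·0+(-1)·2 = 0
⇒ Θ^-6

{"Θ": -6, "L": 0}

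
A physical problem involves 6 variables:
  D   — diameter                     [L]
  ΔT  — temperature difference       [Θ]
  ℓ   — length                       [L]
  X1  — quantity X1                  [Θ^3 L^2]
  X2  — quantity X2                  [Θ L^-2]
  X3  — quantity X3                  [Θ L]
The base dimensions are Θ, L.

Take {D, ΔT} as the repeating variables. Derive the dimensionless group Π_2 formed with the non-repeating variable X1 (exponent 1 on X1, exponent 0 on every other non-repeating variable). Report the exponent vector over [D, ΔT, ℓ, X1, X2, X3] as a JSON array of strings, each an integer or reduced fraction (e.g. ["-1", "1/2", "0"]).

["-2", "-3", "0", "1", "0", "0"]

Dimensional matrix (Θ×L by D×ΔT×ℓ×X1×X2×X3):
  Θ: [ 0  1  0  3  1  1]
  L: [ 1  0  1  2 -2  1]
RREF → pivots at {D,ΔT} ⇒ r = 2
Repeat: D,ΔT; free: ℓ,X1,X2,X3
RREF:
  r0: [   1    0    1    2   -2    1]
  r1: [   0    1    0    3    1    1]
Fix exponent of X1 at 1, ℓ at 0, X2 at 0, X3 at 0; solve each RREF row for its pivot's exponent:
  r0: exp(D) + (2)·1 = 0 ⇒ exp(D) = -2
  r1: exp(ΔT) + (3)·1 = 0 ⇒ exp(ΔT) = -3
Π_2 = D^-2 · ΔT^-3 · X1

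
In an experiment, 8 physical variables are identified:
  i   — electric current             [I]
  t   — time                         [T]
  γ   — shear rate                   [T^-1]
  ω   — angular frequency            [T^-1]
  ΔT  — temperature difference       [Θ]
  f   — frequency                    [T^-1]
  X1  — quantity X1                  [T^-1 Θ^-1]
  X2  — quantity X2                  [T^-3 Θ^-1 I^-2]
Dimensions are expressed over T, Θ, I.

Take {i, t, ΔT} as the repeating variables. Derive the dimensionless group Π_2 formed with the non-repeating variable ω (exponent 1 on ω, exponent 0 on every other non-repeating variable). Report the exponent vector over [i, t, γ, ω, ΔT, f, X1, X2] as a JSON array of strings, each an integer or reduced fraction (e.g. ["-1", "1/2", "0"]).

Exponent matrix [T,Θ,I] × [i,t,γ,ω,ΔT,f,X1,X2]:
  T: [ 0  1 -1 -1  0 -1 -1 -3]
  Θ: [ 0  0  0  0  1  0 -1 -1]
  I: [ 1  0  0  0  0  0  0 -2]
Row reduction gives pivot columns i,t,ΔT; rank = 3
Pivot set = {i,t,ΔT}, free = {γ,ω,f,X1,X2}
RREF:
  r0: [   1    0    0    0    0    0    0   -2]
  r1: [   0    1   -1   -1    0   -1   -1   -3]
  r2: [   0    0    0    0    1    0   -1   -1]
Fix exponent of ω at 1, γ at 0, f at 0, X1 at 0, X2 at 0; solve each RREF row for its pivot's exponent:
  r0: exp(i) + (0)·1 = 0 ⇒ exp(i) = 0
  r1: exp(t) + (-1)·1 = 0 ⇒ exp(t) = 1
  r2: exp(ΔT) + (0)·1 = 0 ⇒ exp(ΔT) = 0
Π_2 = t · ω

["0", "1", "0", "1", "0", "0", "0", "0"]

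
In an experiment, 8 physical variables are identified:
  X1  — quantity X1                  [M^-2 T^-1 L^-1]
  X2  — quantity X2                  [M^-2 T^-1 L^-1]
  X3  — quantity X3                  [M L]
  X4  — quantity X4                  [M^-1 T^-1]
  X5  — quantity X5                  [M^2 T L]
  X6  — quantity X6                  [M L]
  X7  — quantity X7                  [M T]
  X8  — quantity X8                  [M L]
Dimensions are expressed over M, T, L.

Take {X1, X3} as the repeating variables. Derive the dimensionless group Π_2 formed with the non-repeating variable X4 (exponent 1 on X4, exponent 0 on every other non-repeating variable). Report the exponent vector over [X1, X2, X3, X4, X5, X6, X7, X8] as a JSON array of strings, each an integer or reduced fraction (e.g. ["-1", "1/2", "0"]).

["-1", "0", "-1", "1", "0", "0", "0", "0"]

Exponent matrix [M,T,L] × [X1,X2,X3,X4,X5,X6,X7,X8]:
  M: [-2 -2  1 -1  2  1  1  1]
  T: [-1 -1  0 -1  1  0  1  0]
  L: [-1 -1  1  0  1  1  0  1]
RREF → pivots at {X1,X3} ⇒ r = 2
Pivot set = {X1,X3}, free = {X2,X4,X5,X6,X7,X8}
RREF:
  r0: [   1    1    0    1   -1    0   -1    0]
  r1: [   0    0    1    1    0    1   -1    1]
  r2: [   0    0    0    0    0    0    0    0]
Fix exponent of X4 at 1, X2 at 0, X5 at 0, X6 at 0, X7 at 0, X8 at 0; solve each RREF row for its pivot's exponent:
  r0: exp(X1) + (1)·1 = 0 ⇒ exp(X1) = -1
  r1: exp(X3) + (1)·1 = 0 ⇒ exp(X3) = -1
Π_2 = X1^-1 · X3^-1 · X4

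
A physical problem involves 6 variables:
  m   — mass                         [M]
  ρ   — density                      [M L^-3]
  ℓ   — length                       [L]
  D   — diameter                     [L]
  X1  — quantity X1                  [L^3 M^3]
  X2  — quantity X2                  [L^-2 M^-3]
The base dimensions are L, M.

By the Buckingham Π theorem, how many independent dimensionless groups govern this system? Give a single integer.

4

Exponent matrix [L,M] × [m,ρ,ℓ,D,X1,X2]:
  L: [ 0 -3  1  1  3 -2]
  M: [ 1  1  0  0  3 -3]
Row reduction gives pivot columns m,ρ; rank = 2
n=6, r=2 ⇒ 4 dimensionless groups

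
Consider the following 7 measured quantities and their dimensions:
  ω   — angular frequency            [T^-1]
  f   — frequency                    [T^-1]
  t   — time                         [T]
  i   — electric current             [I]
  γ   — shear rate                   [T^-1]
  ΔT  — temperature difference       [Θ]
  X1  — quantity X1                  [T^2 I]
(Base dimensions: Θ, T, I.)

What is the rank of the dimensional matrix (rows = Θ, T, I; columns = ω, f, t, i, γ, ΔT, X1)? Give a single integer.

3

Dimensional matrix (Θ×T×I by ω×f×t×i×γ×ΔT×X1):
  Θ: [ 0  0  0  0  0  1  0]
  T: [-1 -1  1  0 -1  0  2]
  I: [ 0  0  0  1  0  0  1]
RREF → pivots at {ω,i,ΔT} ⇒ r = 3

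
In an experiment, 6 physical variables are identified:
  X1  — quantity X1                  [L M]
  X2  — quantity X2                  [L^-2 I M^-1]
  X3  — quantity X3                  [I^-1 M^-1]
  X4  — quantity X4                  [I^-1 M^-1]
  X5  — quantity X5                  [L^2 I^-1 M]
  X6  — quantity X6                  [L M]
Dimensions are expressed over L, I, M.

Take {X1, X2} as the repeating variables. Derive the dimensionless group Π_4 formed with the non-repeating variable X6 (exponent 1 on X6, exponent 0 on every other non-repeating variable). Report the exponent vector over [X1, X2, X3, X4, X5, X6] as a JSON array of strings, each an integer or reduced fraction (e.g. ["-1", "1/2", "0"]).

["-1", "0", "0", "0", "0", "1"]

Exponent matrix [L,I,M] × [X1,X2,X3,X4,X5,X6]:
  L: [ 1 -2  0  0  2  1]
  I: [ 0  1 -1 -1 -1  0]
  M: [ 1 -1 -1 -1  1  1]
Row reduction gives pivot columns X1,X2; rank = 2
Repeat: X1,X2; free: X3,X4,X5,X6
RREF:
  r0: [   1    0   -2   -2    0    1]
  r1: [   0    1   -1   -1   -1    0]
  r2: [   0    0    0    0    0    0]
Fix exponent of X6 at 1, X3 at 0, X4 at 0, X5 at 0; solve each RREF row for its pivot's exponent:
  r0: exp(X1) + (1)·1 = 0 ⇒ exp(X1) = -1
  r1: exp(X2) + (0)·1 = 0 ⇒ exp(X2) = 0
Π_4 = X1^-1 · X6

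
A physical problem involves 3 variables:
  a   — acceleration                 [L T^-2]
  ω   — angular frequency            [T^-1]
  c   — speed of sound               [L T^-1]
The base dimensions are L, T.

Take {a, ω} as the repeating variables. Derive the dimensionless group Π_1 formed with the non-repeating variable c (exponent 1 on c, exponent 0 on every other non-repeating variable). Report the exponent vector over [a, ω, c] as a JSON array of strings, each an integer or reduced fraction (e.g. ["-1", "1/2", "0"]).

Dimensional matrix (L×T by a×ω×c):
  L: [ 1  0  1]
  T: [-2 -1 -1]
RREF → pivots at {a,ω} ⇒ r = 2
Pivot set = {a,ω}, free = {c}
RREF:
  r0: [   1    0    1]
  r1: [   0    1   -1]
Fix exponent of c at 1; solve each RREF row for its pivot's exponent:
  r0: exp(a) + (1)·1 = 0 ⇒ exp(a) = -1
  r1: exp(ω) + (-1)·1 = 0 ⇒ exp(ω) = 1
Π_1 = a^-1 · ω · c

["-1", "1", "1"]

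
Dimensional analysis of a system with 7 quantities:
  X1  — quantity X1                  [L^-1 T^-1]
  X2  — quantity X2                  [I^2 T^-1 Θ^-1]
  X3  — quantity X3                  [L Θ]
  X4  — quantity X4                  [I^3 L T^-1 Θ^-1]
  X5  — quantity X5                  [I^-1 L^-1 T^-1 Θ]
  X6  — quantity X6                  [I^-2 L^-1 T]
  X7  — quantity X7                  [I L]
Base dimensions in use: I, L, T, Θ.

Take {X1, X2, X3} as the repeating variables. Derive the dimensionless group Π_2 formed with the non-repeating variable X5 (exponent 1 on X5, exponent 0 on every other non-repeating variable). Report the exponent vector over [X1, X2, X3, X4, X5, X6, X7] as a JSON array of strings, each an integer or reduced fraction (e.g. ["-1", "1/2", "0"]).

Exponent matrix [I,L,T,Θ] × [X1,X2,X3,X4,X5,X6,X7]:
  I: [ 0  2  0  3 -1 -2  1]
  L: [-1  0  1  1 -1 -1  1]
  T: [-1 -1  0 -1 -1  1  0]
  Θ: [ 0 -1  1 -1  1  0  0]
RREF → pivots at {X1,X2,X3} ⇒ r = 3
Pivot set = {X1,X2,X3}, free = {X4,X5,X6,X7}
RREF:
  r0: [   1    0    0 -1/2  3/2    0 -1/2]
  r1: [   0    1    0  3/2 -1/2   -1  1/2]
  r2: [   0    0    1  1/2  1/2   -1  1/2]
  r3: [   0    0    0    0    0    0    0]
Fix exponent of X5 at 1, X4 at 0, X6 at 0, X7 at 0; solve each RREF row for its pivot's exponent:
  r0: exp(X1) + (3/2)·1 = 0 ⇒ exp(X1) = -3/2
  r1: exp(X2) + (-1/2)·1 = 0 ⇒ exp(X2) = 1/2
  r2: exp(X3) + (1/2)·1 = 0 ⇒ exp(X3) = -1/2
Π_2 = X1^(-3/2) · X2^(1/2) · X3^(-1/2) · X5

["-3/2", "1/2", "-1/2", "0", "1", "0", "0"]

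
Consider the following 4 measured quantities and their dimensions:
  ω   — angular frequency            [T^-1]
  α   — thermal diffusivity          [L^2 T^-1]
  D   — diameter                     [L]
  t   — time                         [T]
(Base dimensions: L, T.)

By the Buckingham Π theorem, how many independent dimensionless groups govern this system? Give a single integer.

2

Exponent matrix [L,T] × [ω,α,D,t]:
  L: [ 0  2  1  0]
  T: [-1 -1  0  1]
Echelon form has 2 nonzero rows (pivots: ω,α)
n=4, r=2 ⇒ 2 dimensionless groups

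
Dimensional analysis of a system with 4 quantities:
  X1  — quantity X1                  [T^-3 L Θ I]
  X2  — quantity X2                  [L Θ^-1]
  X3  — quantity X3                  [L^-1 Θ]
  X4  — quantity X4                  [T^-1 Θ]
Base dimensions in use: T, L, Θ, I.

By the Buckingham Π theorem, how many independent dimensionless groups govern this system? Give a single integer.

Dimensional matrix (T×L×Θ×I by X1×X2×X3×X4):
  T: [-3  0  0 -1]
  L: [ 1  1 -1  0]
  Θ: [ 1 -1  1  1]
  I: [ 1  0  0  0]
RREF → pivots at {X1,X2,X4} ⇒ r = 3
n=4, r=3 ⇒ 1 dimensionless group

1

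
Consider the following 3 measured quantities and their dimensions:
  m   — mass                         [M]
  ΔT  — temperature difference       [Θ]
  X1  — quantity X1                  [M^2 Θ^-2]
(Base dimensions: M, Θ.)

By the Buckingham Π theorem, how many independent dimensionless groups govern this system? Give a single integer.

Dimensional matrix (M×Θ by m×ΔT×X1):
  M: [ 1  0  2]
  Θ: [ 0  1 -2]
Row reduction gives pivot columns m,ΔT; rank = 2
n=3, r=2 ⇒ 1 dimensionless group

1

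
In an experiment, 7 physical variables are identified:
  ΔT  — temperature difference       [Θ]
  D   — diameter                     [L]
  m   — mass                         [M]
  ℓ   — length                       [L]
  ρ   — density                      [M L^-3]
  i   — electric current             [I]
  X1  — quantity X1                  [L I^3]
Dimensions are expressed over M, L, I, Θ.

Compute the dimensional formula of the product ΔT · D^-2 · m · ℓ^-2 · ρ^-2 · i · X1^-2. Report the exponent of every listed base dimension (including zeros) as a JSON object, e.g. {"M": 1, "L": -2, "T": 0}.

Dimensional matrix (M×L×I×Θ by ΔT×D×m×ℓ×ρ×i×X1):
  M: [ 0  0  1  0  1  0  0]
  L: [ 0  1  0  1 -3  0  1]
  I: [ 0  0  0  0  0  1  3]
  Θ: [ 1  0  0  0  0  0  0]
  [M]: (1)·0+(-2)·0+(1)·1+(-2)·0+(-2)·1+(1)·0+(-2)·0 = -1
  [L]: (1)·0+(-2)·1+(1)·0+(-2)·1+(-2)·-3+(1)·0+(-2)·1 = 0
  [I]: (1)·0+(-2)·0+(1)·0+(-2)·0+(-2)·0+(1)·1+(-2)·3 = -5
  [Θ]: (1)·1+(-2)·0+(1)·0+(-2)·0+(-2)·0+(1)·0+(-2)·0 = 1
⇒ M^-1 I^-5 Θ

{"M": -1, "L": 0, "I": -5, "Θ": 1}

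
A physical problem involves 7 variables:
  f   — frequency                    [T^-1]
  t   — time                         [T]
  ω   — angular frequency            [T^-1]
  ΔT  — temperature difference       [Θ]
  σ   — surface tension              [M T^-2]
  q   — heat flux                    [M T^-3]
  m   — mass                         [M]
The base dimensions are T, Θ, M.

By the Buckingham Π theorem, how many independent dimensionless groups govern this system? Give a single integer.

Dimensional matrix (T×Θ×M by f×t×ω×ΔT×σ×q×m):
  T: [-1  1 -1  0 -2 -3  0]
  Θ: [ 0  0  0  1  0  0  0]
  M: [ 0  0  0  0  1  1  1]
Row reduction gives pivot columns f,ΔT,σ; rank = 3
n=7, r=3 ⇒ 4 dimensionless groups

4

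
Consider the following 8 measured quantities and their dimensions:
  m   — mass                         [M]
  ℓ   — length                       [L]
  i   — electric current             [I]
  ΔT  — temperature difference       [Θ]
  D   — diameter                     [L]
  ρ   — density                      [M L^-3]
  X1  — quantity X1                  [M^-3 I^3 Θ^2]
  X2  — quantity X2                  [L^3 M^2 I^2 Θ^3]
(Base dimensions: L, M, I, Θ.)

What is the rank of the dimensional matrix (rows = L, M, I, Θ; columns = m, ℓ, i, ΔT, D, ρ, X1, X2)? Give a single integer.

4

Exponent matrix [L,M,I,Θ] × [m,ℓ,i,ΔT,D,ρ,X1,X2]:
  L: [ 0  1  0  0  1 -3  0  3]
  M: [ 1  0  0  0  0  1 -3  2]
  I: [ 0  0  1  0  0  0  3  2]
  Θ: [ 0  0  0  1  0  0  2  3]
RREF → pivots at {m,ℓ,i,ΔT} ⇒ r = 4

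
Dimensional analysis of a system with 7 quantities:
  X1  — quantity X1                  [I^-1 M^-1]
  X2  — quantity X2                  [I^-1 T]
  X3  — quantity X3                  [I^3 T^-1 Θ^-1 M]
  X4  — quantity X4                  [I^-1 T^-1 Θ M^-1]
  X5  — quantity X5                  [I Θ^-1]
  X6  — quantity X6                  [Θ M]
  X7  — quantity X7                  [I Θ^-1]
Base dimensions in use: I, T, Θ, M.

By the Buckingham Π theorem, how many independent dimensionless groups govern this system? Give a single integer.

Dimensional matrix (I×T×Θ×M by X1×X2×X3×X4×X5×X6×X7):
  I: [-1 -1  3 -1  1  0  1]
  T: [ 0  1 -1 -1  0  0  0]
  Θ: [ 0  0 -1  1 -1  1 -1]
  M: [-1  0  1 -1  0  1  0]
Echelon form has 3 nonzero rows (pivots: X1,X2,X3)
n=7, r=3 ⇒ 4 dimensionless groups

4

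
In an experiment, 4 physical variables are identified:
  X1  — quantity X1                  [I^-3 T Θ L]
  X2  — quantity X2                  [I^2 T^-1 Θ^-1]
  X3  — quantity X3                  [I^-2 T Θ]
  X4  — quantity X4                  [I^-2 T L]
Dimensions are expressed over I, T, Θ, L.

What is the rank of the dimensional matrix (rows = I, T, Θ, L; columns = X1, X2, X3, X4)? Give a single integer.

3

Exponent matrix [I,T,Θ,L] × [X1,X2,X3,X4]:
  I: [-3  2 -2 -2]
  T: [ 1 -1  1  1]
  Θ: [ 1 -1  1  0]
  L: [ 1  0  0  1]
Row reduction gives pivot columns X1,X2,X4; rank = 3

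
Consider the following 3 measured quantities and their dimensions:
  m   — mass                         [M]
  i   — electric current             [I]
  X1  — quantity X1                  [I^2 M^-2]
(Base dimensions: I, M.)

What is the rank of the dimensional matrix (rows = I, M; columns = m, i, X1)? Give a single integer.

2

Exponent matrix [I,M] × [m,i,X1]:
  I: [ 0  1  2]
  M: [ 1  0 -2]
RREF → pivots at {m,i} ⇒ r = 2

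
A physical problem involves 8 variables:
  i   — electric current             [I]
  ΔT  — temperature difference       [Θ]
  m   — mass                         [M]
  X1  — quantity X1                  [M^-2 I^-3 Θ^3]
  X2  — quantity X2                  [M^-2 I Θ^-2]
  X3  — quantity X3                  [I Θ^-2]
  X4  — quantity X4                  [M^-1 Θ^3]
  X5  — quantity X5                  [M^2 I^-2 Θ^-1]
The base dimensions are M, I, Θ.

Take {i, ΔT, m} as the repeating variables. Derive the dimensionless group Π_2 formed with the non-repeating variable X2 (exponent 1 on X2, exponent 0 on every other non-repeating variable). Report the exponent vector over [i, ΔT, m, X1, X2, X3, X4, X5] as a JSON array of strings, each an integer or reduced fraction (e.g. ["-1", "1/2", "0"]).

Write exponents as rows M,I,Θ / cols i,ΔT,m,X1,X2,X3,X4,X5:
  M: [ 0  0  1 -2 -2  0 -1  2]
  I: [ 1  0  0 -3  1  1  0 -2]
  Θ: [ 0  1  0  3 -2 -2  3 -1]
Row reduction gives pivot columns i,ΔT,m; rank = 3
Repeat: i,ΔT,m; free: X1,X2,X3,X4,X5
RREF:
  r0: [   1    0    0   -3    1    1    0   -2]
  r1: [   0    1    0    3   -2   -2    3   -1]
  r2: [   0    0    1   -2   -2    0   -1    2]
Fix exponent of X2 at 1, X1 at 0, X3 at 0, X4 at 0, X5 at 0; solve each RREF row for its pivot's exponent:
  r0: exp(i) + (1)·1 = 0 ⇒ exp(i) = -1
  r1: exp(ΔT) + (-2)·1 = 0 ⇒ exp(ΔT) = 2
  r2: exp(m) + (-2)·1 = 0 ⇒ exp(m) = 2
Π_2 = i^-1 · ΔT^2 · m^2 · X2

["-1", "2", "2", "0", "1", "0", "0", "0"]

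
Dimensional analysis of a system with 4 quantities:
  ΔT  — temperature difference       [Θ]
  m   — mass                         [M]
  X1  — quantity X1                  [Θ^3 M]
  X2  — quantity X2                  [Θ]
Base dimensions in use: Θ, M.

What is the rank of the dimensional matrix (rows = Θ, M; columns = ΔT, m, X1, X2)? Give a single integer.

2

Dimensional matrix (Θ×M by ΔT×m×X1×X2):
  Θ: [ 1  0  3  1]
  M: [ 0  1  1  0]
Row reduction gives pivot columns ΔT,m; rank = 2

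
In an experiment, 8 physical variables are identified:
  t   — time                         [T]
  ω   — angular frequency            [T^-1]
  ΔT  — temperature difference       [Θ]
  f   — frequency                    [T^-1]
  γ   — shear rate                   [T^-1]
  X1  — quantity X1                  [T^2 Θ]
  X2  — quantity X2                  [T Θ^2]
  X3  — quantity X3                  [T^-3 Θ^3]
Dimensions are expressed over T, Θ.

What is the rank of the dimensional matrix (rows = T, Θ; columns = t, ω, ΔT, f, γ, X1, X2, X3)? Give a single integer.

Write exponents as rows T,Θ / cols t,ω,ΔT,f,γ,X1,X2,X3:
  T: [ 1 -1  0 -1 -1  2  1 -3]
  Θ: [ 0  0  1  0  0  1  2  3]
RREF → pivots at {t,ΔT} ⇒ r = 2

2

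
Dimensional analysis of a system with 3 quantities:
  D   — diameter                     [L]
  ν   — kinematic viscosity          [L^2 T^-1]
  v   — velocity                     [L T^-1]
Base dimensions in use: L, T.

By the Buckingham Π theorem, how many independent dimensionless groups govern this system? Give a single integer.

Write exponents as rows L,T / cols D,ν,v:
  L: [ 1  2  1]
  T: [ 0 -1 -1]
RREF → pivots at {D,ν} ⇒ r = 2
Π count = n − r = 3 − 2 = 1

1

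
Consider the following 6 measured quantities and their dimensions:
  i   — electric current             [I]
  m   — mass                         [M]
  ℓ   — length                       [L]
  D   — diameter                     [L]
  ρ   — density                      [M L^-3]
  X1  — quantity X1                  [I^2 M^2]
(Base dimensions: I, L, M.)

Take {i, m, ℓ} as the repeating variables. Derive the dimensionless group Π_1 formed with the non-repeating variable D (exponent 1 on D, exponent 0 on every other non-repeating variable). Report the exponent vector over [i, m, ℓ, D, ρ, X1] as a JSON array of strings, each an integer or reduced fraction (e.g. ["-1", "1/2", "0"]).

["0", "0", "-1", "1", "0", "0"]

Dimensional matrix (I×L×M by i×m×ℓ×D×ρ×X1):
  I: [ 1  0  0  0  0  2]
  L: [ 0  0  1  1 -3  0]
  M: [ 0  1  0  0  1  2]
Row reduction gives pivot columns i,m,ℓ; rank = 3
Repeat: i,m,ℓ; free: D,ρ,X1
RREF:
  r0: [   1    0    0    0    0    2]
  r1: [   0    1    0    0    1    2]
  r2: [   0    0    1    1   -3    0]
Fix exponent of D at 1, ρ at 0, X1 at 0; solve each RREF row for its pivot's exponent:
  r0: exp(i) + (0)·1 = 0 ⇒ exp(i) = 0
  r1: exp(m) + (0)·1 = 0 ⇒ exp(m) = 0
  r2: exp(ℓ) + (1)·1 = 0 ⇒ exp(ℓ) = -1
Π_1 = ℓ^-1 · D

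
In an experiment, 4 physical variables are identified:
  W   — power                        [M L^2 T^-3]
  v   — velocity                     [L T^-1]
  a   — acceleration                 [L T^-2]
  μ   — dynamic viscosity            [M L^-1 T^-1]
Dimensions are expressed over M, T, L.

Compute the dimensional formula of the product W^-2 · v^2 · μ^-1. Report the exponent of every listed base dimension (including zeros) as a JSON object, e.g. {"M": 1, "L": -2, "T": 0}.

Write exponents as rows M,T,L / cols W,v,a,μ:
  M: [ 1  0  0  1]
  T: [-3 -1 -2 -1]
  L: [ 2  1  1 -1]
  [M]: (-2)·1+(2)·0+(-1)·1 = -3
  [T]: (-2)·-3+(2)·-1+(-1)·-1 = 5
  [L]: (-2)·2+(2)·1+(-1)·-1 = -1
⇒ M^-3 T^5 L^-1

{"M": -3, "T": 5, "L": -1}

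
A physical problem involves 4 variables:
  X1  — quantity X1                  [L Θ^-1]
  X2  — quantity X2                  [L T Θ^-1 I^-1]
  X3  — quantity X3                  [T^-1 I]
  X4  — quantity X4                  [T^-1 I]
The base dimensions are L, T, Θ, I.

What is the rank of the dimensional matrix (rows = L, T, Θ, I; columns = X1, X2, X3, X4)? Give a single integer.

Dimensional matrix (L×T×Θ×I by X1×X2×X3×X4):
  L: [ 1  1  0  0]
  T: [ 0  1 -1 -1]
  Θ: [-1 -1  0  0]
  I: [ 0 -1  1  1]
Echelon form has 2 nonzero rows (pivots: X1,X2)

2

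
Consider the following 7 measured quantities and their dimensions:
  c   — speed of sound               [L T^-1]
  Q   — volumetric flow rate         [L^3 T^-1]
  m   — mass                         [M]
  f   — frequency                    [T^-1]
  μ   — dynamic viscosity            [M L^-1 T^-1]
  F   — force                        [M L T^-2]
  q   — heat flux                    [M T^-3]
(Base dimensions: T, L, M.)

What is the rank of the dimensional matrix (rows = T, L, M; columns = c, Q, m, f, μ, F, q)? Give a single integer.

Exponent matrix [T,L,M] × [c,Q,m,f,μ,F,q]:
  T: [-1 -1  0 -1 -1 -2 -3]
  L: [ 1  3  0  0 -1  1  0]
  M: [ 0  0  1  0  1  1  1]
RREF → pivots at {c,Q,m} ⇒ r = 3

3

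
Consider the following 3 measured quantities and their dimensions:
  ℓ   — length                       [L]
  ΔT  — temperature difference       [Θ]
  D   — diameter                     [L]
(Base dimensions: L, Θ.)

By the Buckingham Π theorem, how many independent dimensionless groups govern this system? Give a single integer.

1

Exponent matrix [L,Θ] × [ℓ,ΔT,D]:
  L: [ 1  0  1]
  Θ: [ 0  1  0]
RREF → pivots at {ℓ,ΔT} ⇒ r = 2
n=3, r=2 ⇒ 1 dimensionless group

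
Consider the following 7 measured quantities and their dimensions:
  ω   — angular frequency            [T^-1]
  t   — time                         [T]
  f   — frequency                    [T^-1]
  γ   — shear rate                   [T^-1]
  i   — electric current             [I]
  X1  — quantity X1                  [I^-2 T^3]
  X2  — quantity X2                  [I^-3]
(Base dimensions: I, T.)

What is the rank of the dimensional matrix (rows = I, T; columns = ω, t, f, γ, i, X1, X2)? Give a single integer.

Exponent matrix [I,T] × [ω,t,f,γ,i,X1,X2]:
  I: [ 0  0  0  0  1 -2 -3]
  T: [-1  1 -1 -1  0  3  0]
Row reduction gives pivot columns ω,i; rank = 2

2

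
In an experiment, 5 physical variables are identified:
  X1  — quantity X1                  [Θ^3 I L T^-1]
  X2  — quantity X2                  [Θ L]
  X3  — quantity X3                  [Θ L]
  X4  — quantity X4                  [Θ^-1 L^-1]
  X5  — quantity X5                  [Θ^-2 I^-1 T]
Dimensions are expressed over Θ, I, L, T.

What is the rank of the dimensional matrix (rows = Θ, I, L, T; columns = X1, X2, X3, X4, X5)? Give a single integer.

2

Dimensional matrix (Θ×I×L×T by X1×X2×X3×X4×X5):
  Θ: [ 3  1  1 -1 -2]
  I: [ 1  0  0  0 -1]
  L: [ 1  1  1 -1  0]
  T: [-1  0  0  0  1]
RREF → pivots at {X1,X2} ⇒ r = 2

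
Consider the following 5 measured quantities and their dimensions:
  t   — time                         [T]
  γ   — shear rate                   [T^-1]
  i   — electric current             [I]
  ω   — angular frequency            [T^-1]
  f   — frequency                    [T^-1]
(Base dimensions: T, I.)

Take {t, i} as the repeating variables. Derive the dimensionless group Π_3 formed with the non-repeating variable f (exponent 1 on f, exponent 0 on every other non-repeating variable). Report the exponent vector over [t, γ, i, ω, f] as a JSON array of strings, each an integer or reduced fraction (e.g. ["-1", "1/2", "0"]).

["1", "0", "0", "0", "1"]

Dimensional matrix (T×I by t×γ×i×ω×f):
  T: [ 1 -1  0 -1 -1]
  I: [ 0  0  1  0  0]
Echelon form has 2 nonzero rows (pivots: t,i)
Repeat: t,i; free: γ,ω,f
RREF:
  r0: [   1   -1    0   -1   -1]
  r1: [   0    0    1    0    0]
Fix exponent of f at 1, γ at 0, ω at 0; solve each RREF row for its pivot's exponent:
  r0: exp(t) + (-1)·1 = 0 ⇒ exp(t) = 1
  r1: exp(i) + (0)·1 = 0 ⇒ exp(i) = 0
Π_3 = t · f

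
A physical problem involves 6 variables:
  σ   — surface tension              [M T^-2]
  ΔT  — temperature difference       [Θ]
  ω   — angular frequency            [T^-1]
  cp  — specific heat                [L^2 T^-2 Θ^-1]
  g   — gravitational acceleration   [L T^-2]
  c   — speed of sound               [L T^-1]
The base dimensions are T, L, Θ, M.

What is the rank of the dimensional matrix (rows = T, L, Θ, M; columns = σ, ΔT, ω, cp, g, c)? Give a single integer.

Dimensional matrix (T×L×Θ×M by σ×ΔT×ω×cp×g×c):
  T: [-2  0 -1 -2 -2 -1]
  L: [ 0  0  0  2  1  1]
  Θ: [ 0  1  0 -1  0  0]
  M: [ 1  0  0  0  0  0]
Echelon form has 4 nonzero rows (pivots: σ,ΔT,ω,cp)

4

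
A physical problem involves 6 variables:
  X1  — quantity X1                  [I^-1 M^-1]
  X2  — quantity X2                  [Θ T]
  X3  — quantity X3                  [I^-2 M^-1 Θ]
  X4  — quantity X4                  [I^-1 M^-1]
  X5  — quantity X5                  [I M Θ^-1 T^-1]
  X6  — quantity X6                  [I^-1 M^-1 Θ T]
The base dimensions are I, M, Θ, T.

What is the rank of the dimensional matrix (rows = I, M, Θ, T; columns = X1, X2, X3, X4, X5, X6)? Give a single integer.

Dimensional matrix (I×M×Θ×T by X1×X2×X3×X4×X5×X6):
  I: [-1  0 -2 -1  1 -1]
  M: [-1  0 -1 -1  1 -1]
  Θ: [ 0  1  1  0 -1  1]
  T: [ 0  1  0  0 -1  1]
Row reduction gives pivot columns X1,X2,X3; rank = 3

3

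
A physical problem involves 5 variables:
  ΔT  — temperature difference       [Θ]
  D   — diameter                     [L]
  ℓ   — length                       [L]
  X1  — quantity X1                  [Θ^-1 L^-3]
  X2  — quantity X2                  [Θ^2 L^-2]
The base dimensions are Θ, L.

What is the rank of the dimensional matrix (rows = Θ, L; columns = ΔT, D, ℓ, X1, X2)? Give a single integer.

2

Dimensional matrix (Θ×L by ΔT×D×ℓ×X1×X2):
  Θ: [ 1  0  0 -1  2]
  L: [ 0  1  1 -3 -2]
RREF → pivots at {ΔT,D} ⇒ r = 2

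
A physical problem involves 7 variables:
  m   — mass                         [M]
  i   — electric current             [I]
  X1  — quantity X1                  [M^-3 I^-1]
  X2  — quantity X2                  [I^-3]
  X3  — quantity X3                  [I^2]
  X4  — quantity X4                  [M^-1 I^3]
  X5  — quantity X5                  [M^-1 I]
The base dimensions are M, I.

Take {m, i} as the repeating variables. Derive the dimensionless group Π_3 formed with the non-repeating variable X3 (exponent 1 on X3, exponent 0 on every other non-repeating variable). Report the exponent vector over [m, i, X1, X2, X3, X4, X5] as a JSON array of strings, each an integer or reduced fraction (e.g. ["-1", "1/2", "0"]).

["0", "-2", "0", "0", "1", "0", "0"]

Dimensional matrix (M×I by m×i×X1×X2×X3×X4×X5):
  M: [ 1  0 -3  0  0 -1 -1]
  I: [ 0  1 -1 -3  2  3  1]
Echelon form has 2 nonzero rows (pivots: m,i)
Repeat: m,i; free: X1,X2,X3,X4,X5
RREF:
  r0: [   1    0   -3    0    0   -1   -1]
  r1: [   0    1   -1   -3    2    3    1]
Fix exponent of X3 at 1, X1 at 0, X2 at 0, X4 at 0, X5 at 0; solve each RREF row for its pivot's exponent:
  r0: exp(m) + (0)·1 = 0 ⇒ exp(m) = 0
  r1: exp(i) + (2)·1 = 0 ⇒ exp(i) = -2
Π_3 = i^-2 · X3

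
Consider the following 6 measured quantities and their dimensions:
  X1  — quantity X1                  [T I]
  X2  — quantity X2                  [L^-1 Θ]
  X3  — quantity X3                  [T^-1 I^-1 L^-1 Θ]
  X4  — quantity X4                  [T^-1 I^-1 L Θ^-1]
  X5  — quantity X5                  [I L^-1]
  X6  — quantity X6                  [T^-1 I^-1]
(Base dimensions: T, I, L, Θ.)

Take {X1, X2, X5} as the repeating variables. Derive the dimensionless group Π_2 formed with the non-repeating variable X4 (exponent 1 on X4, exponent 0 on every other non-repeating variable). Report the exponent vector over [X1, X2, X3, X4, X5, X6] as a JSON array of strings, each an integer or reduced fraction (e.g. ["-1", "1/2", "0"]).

Write exponents as rows T,I,L,Θ / cols X1,X2,X3,X4,X5,X6:
  T: [ 1  0 -1 -1  0 -1]
  I: [ 1  0 -1 -1  1 -1]
  L: [ 0 -1 -1  1 -1  0]
  Θ: [ 0  1  1 -1  0  0]
RREF → pivots at {X1,X2,X5} ⇒ r = 3
Pivot set = {X1,X2,X5}, free = {X3,X4,X6}
RREF:
  r0: [   1    0   -1   -1    0   -1]
  r1: [   0    1    1   -1    0    0]
  r2: [   0    0    0    0    1    0]
  r3: [   0    0    0    0    0    0]
Fix exponent of X4 at 1, X3 at 0, X6 at 0; solve each RREF row for its pivot's exponent:
  r0: exp(X1) + (-1)·1 = 0 ⇒ exp(X1) = 1
  r1: exp(X2) + (-1)·1 = 0 ⇒ exp(X2) = 1
  r2: exp(X5) + (0)·1 = 0 ⇒ exp(X5) = 0
Π_2 = X1 · X2 · X4

["1", "1", "0", "1", "0", "0"]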